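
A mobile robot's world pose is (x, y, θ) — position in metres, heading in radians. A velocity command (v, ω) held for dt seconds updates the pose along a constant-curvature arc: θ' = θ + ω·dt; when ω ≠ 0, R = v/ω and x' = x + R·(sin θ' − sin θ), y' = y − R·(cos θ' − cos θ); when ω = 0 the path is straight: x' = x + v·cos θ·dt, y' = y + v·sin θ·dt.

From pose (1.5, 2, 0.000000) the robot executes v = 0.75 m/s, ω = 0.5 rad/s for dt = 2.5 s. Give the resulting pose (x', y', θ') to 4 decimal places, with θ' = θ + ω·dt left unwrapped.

θ' = 0.0000 + 0.5·2.5 = 1.2500
R = v/ω = 0.75/0.5 = 1.5000
x' = 1.5 + 1.5000·(sin 1.2500 − sin 0.0000) = 2.9235
y' = 2 − 1.5000·(cos 1.2500 − cos 0.0000) = 3.0270

(2.9235, 3.0270, 1.2500)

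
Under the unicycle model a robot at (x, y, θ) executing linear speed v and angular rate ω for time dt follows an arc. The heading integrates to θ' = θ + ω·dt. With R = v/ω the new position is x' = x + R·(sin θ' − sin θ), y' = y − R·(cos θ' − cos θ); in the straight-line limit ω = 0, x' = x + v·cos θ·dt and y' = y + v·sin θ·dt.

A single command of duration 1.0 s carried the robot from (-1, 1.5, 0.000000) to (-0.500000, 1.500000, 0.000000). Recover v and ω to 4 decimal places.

Δθ = 0.000000 − 0.000000 = 0.000000
ω = Δθ/dt = 0.000000/1.0 = 0.0000
ω = 0 → v = (Δx·cos θ + Δy·sin θ)/dt = 0.5000

v = 0.5000, ω = 0.0000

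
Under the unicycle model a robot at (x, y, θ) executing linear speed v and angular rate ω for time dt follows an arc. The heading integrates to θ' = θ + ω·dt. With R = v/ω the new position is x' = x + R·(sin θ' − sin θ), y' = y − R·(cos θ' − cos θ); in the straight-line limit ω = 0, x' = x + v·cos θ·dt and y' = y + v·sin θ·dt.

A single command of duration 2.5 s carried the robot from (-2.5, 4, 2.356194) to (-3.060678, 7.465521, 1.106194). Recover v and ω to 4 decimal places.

Δθ = 1.106194 − 2.356194 = -1.250000
ω = Δθ/dt = -1.250000/2.5 = -0.5000
R = −Δy/(cos θ' − cos θ) = -3.0000
v = R·ω = -3.0000·-0.5000 = 1.5000

v = 1.5000, ω = -0.5000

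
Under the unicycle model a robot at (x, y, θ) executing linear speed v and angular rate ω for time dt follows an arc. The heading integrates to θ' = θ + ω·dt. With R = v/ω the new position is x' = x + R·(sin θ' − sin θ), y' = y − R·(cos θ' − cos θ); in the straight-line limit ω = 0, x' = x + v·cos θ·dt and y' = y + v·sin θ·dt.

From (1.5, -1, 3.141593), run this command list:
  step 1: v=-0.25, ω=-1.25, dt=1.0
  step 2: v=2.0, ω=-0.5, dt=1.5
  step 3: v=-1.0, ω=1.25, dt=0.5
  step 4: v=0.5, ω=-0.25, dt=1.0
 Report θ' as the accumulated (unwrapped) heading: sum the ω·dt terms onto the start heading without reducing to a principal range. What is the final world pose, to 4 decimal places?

step 1: θ'=1.8916 (R=0.2000) → pose (1.6898, -1.1369, 1.8916)
step 2: θ'=1.1416 (R=-4.0000) → pose (1.8485, 1.7889, 1.1416)
step 3: θ'=1.7666 (R=-0.8000) → pose (1.7913, 1.3004, 1.7666)
step 4: θ'=1.5166 (R=-2.0000) → pose (1.7560, 1.7978, 1.5166)

(1.7560, 1.7978, 1.5166)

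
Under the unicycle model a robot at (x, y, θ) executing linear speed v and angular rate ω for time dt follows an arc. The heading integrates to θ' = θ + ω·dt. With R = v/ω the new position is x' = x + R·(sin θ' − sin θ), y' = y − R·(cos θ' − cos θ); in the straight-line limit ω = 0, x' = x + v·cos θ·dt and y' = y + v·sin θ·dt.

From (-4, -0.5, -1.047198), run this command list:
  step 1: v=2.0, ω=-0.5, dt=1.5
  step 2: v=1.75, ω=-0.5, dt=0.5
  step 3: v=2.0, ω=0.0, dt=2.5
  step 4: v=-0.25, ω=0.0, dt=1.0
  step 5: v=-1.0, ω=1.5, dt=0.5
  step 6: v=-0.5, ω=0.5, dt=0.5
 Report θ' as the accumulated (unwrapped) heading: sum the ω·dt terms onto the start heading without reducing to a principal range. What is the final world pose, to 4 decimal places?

(-6.0922, -7.7227, -1.0472)

step 1: θ'=-1.7972 (R=-4.0000) → pose (-3.5662, -3.3979, -1.7972)
step 2: θ'=-2.0472 (R=-3.5000) → pose (-3.8666, -4.2173, -2.0472)
step 3: θ'=-2.0472 (straight) → pose (-6.1595, -8.6605, -2.0472)
step 4: θ'=-2.0472 (straight) → pose (-6.0449, -8.4384, -2.0472)
step 5: θ'=-1.2972 (R=-0.6667) → pose (-5.9954, -7.9525, -1.2972)
step 6: θ'=-1.0472 (R=-1.0000) → pose (-6.0922, -7.7227, -1.0472)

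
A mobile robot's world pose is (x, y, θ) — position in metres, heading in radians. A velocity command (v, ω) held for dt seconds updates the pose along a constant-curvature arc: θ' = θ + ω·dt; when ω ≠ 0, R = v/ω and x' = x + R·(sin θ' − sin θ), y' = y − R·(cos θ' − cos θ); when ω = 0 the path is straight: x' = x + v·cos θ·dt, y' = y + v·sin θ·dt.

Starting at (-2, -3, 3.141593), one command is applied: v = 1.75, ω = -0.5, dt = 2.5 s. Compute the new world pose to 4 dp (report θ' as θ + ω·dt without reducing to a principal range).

(-5.3214, -0.6036, 1.8916)

θ' = 3.1416 + -0.5·2.5 = 1.8916
R = v/ω = 1.75/-0.5 = -3.5000
x' = -2 + -3.5000·(sin 1.8916 − sin 3.1416) = -5.3214
y' = -3 − -3.5000·(cos 1.8916 − cos 3.1416) = -0.6036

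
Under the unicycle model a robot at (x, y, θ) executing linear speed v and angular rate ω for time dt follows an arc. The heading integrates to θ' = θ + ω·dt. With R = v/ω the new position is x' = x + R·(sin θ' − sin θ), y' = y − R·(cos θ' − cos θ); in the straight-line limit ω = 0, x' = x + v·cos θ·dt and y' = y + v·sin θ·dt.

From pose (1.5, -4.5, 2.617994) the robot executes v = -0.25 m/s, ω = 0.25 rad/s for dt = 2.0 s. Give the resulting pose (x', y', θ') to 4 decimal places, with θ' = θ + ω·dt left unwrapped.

(1.9764, -4.6337, 3.1180)

θ' = 2.6180 + 0.25·2.0 = 3.1180
R = v/ω = -0.25/0.25 = -1.0000
x' = 1.5 + -1.0000·(sin 3.1180 − sin 2.6180) = 1.9764
y' = -4.5 − -1.0000·(cos 3.1180 − cos 2.6180) = -4.6337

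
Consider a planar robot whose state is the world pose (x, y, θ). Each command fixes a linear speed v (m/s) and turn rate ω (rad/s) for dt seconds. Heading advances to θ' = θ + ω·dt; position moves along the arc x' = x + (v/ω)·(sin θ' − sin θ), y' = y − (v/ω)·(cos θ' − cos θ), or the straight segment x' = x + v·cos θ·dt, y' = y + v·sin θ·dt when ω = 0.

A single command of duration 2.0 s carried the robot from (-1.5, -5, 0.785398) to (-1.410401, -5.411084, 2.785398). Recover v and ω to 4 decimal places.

Δθ = 2.785398 − 0.785398 = 2.000000
ω = Δθ/dt = 2.000000/2.0 = 1.0000
R = −Δy/(cos θ' − cos θ) = -0.2500
v = R·ω = -0.2500·1.0000 = -0.2500

v = -0.2500, ω = 1.0000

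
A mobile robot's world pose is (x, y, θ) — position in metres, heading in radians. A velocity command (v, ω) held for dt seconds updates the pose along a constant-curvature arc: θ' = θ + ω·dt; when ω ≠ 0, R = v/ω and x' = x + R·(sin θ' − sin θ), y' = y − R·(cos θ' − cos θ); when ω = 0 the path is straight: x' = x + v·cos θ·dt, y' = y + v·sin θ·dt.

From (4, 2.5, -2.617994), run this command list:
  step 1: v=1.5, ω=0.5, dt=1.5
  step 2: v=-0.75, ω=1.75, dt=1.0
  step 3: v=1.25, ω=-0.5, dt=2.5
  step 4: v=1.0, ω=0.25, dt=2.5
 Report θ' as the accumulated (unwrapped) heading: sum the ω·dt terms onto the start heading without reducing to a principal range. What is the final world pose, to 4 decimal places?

(5.6387, -2.7877, -0.7430)

step 1: θ'=-1.8680 (R=3.0000) → pose (2.6315, 0.7804, -1.8680)
step 2: θ'=-0.1180 (R=-0.4286) → pose (2.2722, 1.3315, -0.1180)
step 3: θ'=-1.3680 (R=-2.5000) → pose (4.4266, -0.6475, -1.3680)
step 4: θ'=-0.7430 (R=4.0000) → pose (5.6387, -2.7877, -0.7430)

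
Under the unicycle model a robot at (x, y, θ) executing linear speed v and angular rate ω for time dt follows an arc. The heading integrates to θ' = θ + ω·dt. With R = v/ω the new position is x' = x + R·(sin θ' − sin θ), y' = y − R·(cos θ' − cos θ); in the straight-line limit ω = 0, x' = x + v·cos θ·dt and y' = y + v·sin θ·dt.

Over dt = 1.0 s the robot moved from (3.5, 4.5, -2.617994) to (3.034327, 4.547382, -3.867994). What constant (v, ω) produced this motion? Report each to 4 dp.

Δθ = -3.867994 − -2.617994 = -1.250000
ω = Δθ/dt = -1.250000/1.0 = -1.2500
R = Δx/(sin θ' − sin θ) = -0.4000
v = R·ω = -0.4000·-1.2500 = 0.5000

v = 0.5000, ω = -1.2500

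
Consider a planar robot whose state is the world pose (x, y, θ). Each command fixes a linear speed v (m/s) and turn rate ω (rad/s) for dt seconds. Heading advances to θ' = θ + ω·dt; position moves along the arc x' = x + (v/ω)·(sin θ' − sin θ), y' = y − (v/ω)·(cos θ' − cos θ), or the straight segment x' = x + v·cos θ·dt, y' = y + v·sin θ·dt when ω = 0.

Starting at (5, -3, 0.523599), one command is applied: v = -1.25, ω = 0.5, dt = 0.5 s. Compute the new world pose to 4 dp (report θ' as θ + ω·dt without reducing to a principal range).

θ' = 0.5236 + 0.5·0.5 = 0.7736
R = v/ω = -1.25/0.5 = -2.5000
x' = 5 + -2.5000·(sin 0.7736 − sin 0.5236) = 4.5032
y' = -3 − -2.5000·(cos 0.7736 − cos 0.5236) = -3.3766

(4.5032, -3.3766, 0.7736)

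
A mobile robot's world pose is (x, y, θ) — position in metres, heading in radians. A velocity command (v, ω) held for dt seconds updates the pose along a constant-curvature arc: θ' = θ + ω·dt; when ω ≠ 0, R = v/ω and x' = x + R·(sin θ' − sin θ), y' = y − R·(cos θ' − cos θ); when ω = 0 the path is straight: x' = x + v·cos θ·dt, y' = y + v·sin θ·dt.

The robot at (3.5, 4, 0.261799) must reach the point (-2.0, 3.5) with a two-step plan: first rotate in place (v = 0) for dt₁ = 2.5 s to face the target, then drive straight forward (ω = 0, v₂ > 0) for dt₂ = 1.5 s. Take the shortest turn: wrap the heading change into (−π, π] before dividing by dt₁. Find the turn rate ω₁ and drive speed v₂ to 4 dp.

heading to target = atan2(3.5−4, -2−3.5) = -3.0509
Δθ = wrap(-3.0509 − 0.2618) = 2.9705; ω₁ = Δθ/dt₁ = 1.1882
distance = √((-2−3.5)² + (3.5−4)²) = 5.5227; v₂ = distance/dt₂ = 3.6818

ω₁ = 1.1882, v₂ = 3.6818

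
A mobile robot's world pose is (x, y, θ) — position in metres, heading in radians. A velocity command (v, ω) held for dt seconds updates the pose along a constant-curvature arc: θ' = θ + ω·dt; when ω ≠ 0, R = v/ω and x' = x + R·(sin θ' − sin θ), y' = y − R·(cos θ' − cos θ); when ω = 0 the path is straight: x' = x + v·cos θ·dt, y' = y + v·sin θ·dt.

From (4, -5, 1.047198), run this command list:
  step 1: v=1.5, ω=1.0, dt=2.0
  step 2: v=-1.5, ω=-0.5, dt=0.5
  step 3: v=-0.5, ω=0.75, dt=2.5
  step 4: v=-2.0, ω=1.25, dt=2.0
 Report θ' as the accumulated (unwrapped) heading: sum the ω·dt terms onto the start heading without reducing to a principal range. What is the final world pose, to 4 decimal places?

(1.6226, -1.2462, 7.1722)

step 1: θ'=3.0472 (R=1.5000) → pose (2.8423, -2.7567, 3.0472)
step 2: θ'=2.7972 (R=3.0000) → pose (3.5725, -2.9195, 2.7972)
step 3: θ'=4.6722 (R=-0.6667) → pose (4.4637, -2.3187, 4.6722)
step 4: θ'=7.1722 (R=-1.6000) → pose (1.6226, -1.2462, 7.1722)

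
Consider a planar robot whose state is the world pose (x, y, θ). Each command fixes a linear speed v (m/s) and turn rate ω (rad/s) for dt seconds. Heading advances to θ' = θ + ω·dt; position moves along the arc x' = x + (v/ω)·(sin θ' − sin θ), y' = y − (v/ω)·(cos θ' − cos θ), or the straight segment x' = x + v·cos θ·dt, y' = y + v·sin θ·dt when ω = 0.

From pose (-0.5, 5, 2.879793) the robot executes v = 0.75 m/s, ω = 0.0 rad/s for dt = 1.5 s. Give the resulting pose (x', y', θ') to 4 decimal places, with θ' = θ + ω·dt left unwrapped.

θ' = 2.8798 + 0.0·1.5 = 2.8798
ω = 0 → straight: x' = -0.5 + 0.75·cos(2.8798)·1.5 = -1.5867
y' = 5 + 0.75·sin(2.8798)·1.5 = 5.2912

(-1.5867, 5.2912, 2.8798)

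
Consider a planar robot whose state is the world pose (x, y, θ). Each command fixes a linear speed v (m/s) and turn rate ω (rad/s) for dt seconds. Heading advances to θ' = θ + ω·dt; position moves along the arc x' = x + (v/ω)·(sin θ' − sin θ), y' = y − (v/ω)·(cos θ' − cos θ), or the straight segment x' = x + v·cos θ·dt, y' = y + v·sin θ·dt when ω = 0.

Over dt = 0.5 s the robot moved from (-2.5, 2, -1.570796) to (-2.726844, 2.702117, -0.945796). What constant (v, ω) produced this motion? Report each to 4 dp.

v = -1.5000, ω = 1.2500

Δθ = -0.945796 − -1.570796 = 0.625000
ω = Δθ/dt = 0.625000/0.5 = 1.2500
R = −Δy/(cos θ' − cos θ) = -1.2000
v = R·ω = -1.2000·1.2500 = -1.5000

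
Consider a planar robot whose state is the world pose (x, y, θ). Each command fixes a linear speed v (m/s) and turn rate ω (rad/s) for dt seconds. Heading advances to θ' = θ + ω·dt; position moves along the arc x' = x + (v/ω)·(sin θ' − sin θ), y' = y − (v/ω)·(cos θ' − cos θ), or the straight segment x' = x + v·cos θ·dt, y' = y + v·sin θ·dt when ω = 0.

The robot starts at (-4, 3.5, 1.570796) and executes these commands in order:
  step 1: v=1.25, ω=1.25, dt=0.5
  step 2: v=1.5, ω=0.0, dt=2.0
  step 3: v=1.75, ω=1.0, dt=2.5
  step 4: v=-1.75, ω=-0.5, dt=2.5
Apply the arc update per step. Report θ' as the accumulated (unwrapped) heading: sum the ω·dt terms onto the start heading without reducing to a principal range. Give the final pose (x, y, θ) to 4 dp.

(-6.6621, 8.8043, 3.4458)

step 1: θ'=2.1958 (R=1.0000) → pose (-4.1890, 4.0851, 2.1958)
step 2: θ'=2.1958 (straight) → pose (-5.9443, 6.5180, 2.1958)
step 3: θ'=4.6958 (R=1.7500) → pose (-9.1133, 5.5231, 4.6958)
step 4: θ'=3.4458 (R=3.5000) → pose (-6.6621, 8.8043, 3.4458)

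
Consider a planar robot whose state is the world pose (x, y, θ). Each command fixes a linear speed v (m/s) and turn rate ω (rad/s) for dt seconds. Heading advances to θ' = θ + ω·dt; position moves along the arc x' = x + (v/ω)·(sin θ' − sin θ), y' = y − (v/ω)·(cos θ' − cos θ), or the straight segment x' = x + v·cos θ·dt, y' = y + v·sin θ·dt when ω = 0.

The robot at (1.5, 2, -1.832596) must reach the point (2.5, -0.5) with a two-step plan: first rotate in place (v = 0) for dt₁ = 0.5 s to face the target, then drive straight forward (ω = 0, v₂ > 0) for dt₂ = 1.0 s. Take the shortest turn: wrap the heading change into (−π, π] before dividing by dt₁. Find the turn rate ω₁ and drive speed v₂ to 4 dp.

ω₁ = 1.2846, v₂ = 2.6926

heading to target = atan2(-0.5−2, 2.5−1.5) = -1.1903
Δθ = wrap(-1.1903 − -1.8326) = 0.6423; ω₁ = Δθ/dt₁ = 1.2846
distance = √((2.5−1.5)² + (-0.5−2)²) = 2.6926; v₂ = distance/dt₂ = 2.6926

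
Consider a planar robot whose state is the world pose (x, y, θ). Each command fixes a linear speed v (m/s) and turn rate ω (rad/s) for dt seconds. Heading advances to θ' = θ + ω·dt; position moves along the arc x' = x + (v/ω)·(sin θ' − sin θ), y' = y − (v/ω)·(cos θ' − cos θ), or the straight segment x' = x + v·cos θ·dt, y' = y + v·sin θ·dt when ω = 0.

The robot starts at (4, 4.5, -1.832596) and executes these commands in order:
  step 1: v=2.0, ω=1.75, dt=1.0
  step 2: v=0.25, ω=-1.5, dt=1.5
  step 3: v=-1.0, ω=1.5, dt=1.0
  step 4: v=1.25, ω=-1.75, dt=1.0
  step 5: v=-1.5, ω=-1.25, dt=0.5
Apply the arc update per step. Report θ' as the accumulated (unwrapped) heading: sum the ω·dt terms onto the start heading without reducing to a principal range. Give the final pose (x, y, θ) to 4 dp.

step 1: θ'=-0.0826 (R=1.1429) → pose (5.0096, 3.0652, -0.0826)
step 2: θ'=-2.3326 (R=-0.1667) → pose (5.1165, 2.7841, -2.3326)
step 3: θ'=-0.8326 (R=-0.6667) → pose (5.1272, 3.6929, -0.8326)
step 4: θ'=-2.5826 (R=-0.7143) → pose (4.9777, 2.6067, -2.5826)
step 5: θ'=-3.2076 (R=1.2000) → pose (5.6932, 2.7867, -3.2076)

(5.6932, 2.7867, -3.2076)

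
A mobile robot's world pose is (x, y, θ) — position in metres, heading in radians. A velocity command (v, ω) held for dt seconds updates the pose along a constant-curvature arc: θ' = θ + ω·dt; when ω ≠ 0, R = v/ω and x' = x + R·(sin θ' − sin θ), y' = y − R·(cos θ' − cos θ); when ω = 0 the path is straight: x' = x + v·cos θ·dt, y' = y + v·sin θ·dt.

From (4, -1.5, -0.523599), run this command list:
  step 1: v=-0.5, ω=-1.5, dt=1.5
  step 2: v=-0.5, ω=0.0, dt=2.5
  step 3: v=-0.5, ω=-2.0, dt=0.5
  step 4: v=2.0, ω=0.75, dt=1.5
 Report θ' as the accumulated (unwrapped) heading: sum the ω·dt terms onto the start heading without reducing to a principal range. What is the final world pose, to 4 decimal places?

step 1: θ'=-2.7736 (R=0.3333) → pose (4.0468, -0.9003, -2.7736)
step 2: θ'=-2.7736 (straight) → pose (5.2131, -0.4506, -2.7736)
step 3: θ'=-3.7736 (R=0.2500) → pose (5.4507, -0.4822, -3.7736)
step 4: θ'=-2.6486 (R=2.6667) → pose (2.6133, -0.2846, -2.6486)

(2.6133, -0.2846, -2.6486)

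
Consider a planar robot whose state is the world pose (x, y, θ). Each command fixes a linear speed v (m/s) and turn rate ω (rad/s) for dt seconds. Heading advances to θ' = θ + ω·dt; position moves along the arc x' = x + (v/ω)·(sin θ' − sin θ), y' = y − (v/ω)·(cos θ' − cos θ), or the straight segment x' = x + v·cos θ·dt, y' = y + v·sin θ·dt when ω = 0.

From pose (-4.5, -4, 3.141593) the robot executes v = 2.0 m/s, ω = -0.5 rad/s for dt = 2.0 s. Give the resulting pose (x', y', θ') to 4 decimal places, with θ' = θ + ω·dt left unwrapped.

θ' = 3.1416 + -0.5·2.0 = 2.1416
R = v/ω = 2.0/-0.5 = -4.0000
x' = -4.5 + -4.0000·(sin 2.1416 − sin 3.1416) = -7.8659
y' = -4 − -4.0000·(cos 2.1416 − cos 3.1416) = -2.1612

(-7.8659, -2.1612, 2.1416)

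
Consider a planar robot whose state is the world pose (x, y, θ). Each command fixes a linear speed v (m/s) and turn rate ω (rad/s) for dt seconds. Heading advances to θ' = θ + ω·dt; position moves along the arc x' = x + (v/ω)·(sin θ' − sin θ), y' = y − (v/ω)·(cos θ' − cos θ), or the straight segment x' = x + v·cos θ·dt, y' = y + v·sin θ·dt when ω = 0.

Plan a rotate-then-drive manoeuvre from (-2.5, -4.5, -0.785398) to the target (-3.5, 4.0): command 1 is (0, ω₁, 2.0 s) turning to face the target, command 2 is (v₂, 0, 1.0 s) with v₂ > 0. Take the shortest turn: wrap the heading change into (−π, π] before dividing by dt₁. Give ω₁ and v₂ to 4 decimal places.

heading to target = atan2(4−-4.5, -3.5−-2.5) = 1.6879
Δθ = wrap(1.6879 − -0.7854) = 2.4733; ω₁ = Δθ/dt₁ = 1.2367
distance = √((-3.5−-2.5)² + (4−-4.5)²) = 8.5586; v₂ = distance/dt₂ = 8.5586

ω₁ = 1.2367, v₂ = 8.5586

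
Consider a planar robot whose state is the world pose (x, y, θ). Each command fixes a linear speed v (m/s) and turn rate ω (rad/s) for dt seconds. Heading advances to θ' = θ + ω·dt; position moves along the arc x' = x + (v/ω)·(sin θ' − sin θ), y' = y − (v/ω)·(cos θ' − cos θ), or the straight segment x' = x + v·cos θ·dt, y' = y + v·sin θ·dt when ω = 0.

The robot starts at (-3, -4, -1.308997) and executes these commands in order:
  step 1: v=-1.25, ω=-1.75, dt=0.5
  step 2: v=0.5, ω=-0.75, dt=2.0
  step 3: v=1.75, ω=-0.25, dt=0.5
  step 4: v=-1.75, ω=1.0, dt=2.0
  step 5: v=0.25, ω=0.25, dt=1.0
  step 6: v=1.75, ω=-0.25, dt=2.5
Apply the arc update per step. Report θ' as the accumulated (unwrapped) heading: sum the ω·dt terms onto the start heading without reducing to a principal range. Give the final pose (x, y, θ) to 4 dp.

step 1: θ'=-2.1840 (R=0.7143) → pose (-2.8942, -3.4041, -2.1840)
step 2: θ'=-3.6840 (R=-0.6667) → pose (-3.7835, -3.5914, -3.6840)
step 3: θ'=-3.8090 (R=-7.0000) → pose (-4.5028, -3.0941, -3.8090)
step 4: θ'=-1.8090 (R=-1.7500) → pose (-1.7191, -2.1325, -1.8090)
step 5: θ'=-1.5590 (R=1.0000) → pose (-1.7472, -2.3803, -1.5590)
step 6: θ'=-2.1840 (R=-7.0000) → pose (-3.0221, -6.4913, -2.1840)

(-3.0221, -6.4913, -2.1840)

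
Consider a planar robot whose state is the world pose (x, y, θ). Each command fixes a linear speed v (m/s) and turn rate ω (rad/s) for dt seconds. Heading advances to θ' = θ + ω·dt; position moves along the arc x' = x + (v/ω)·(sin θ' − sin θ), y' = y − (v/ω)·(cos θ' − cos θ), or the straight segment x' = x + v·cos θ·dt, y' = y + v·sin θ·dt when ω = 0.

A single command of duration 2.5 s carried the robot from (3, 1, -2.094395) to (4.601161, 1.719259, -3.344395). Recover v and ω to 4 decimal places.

v = -0.7500, ω = -0.5000

Δθ = -3.344395 − -2.094395 = -1.250000
ω = Δθ/dt = -1.250000/2.5 = -0.5000
R = Δx/(sin θ' − sin θ) = 1.5000
v = R·ω = 1.5000·-0.5000 = -0.7500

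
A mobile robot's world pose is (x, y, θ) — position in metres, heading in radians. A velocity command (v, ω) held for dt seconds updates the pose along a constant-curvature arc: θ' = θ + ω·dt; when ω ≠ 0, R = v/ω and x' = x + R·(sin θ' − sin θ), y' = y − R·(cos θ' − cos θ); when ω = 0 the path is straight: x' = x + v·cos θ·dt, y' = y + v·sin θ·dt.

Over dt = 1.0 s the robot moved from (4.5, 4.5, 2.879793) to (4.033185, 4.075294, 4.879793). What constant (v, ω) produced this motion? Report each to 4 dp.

v = 0.7500, ω = 2.0000

Δθ = 4.879793 − 2.879793 = 2.000000
ω = Δθ/dt = 2.000000/1.0 = 2.0000
R = Δx/(sin θ' − sin θ) = 0.3750
v = R·ω = 0.3750·2.0000 = 0.7500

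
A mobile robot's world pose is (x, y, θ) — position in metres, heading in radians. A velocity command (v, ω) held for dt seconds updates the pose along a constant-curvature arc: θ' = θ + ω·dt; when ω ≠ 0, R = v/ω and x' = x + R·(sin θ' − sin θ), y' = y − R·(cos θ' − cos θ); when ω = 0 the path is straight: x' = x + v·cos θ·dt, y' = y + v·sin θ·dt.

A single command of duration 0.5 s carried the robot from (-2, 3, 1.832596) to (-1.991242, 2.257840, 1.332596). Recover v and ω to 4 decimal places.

Δθ = 1.332596 − 1.832596 = -0.500000
ω = Δθ/dt = -0.500000/0.5 = -1.0000
R = −Δy/(cos θ' − cos θ) = 1.5000
v = R·ω = 1.5000·-1.0000 = -1.5000

v = -1.5000, ω = -1.0000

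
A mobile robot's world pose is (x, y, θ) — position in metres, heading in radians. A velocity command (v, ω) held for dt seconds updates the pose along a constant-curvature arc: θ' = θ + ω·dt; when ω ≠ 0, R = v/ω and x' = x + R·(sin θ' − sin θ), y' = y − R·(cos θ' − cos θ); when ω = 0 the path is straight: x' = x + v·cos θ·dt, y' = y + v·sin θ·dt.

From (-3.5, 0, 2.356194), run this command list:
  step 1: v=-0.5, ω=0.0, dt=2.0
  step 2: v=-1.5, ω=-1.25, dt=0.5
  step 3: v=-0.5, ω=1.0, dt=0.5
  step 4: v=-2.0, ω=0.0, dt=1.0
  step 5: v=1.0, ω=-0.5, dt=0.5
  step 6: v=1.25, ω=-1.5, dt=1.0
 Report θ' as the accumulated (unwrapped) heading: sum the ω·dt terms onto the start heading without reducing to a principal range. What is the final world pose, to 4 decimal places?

(-1.0072, -1.6702, 0.4812)

step 1: θ'=2.3562 (straight) → pose (-2.7929, -0.7071, 2.3562)
step 2: θ'=1.7312 (R=1.2000) → pose (-2.4568, -1.3640, 1.7312)
step 3: θ'=2.2312 (R=-0.5000) → pose (-2.3581, -1.5908, 2.2312)
step 4: θ'=2.2312 (straight) → pose (-1.1313, -3.1703, 2.2312)
step 5: θ'=1.9812 (R=-2.0000) → pose (-1.3857, -2.7414, 1.9812)
step 6: θ'=0.4812 (R=-0.8333) → pose (-1.0072, -1.6702, 0.4812)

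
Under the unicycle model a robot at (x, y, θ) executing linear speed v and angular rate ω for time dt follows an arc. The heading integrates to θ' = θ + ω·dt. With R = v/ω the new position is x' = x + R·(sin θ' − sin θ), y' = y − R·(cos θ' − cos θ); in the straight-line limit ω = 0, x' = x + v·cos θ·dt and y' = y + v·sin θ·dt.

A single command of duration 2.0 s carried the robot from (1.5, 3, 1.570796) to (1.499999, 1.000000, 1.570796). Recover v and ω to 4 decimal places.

v = -1.0000, ω = 0.0000

Δθ = 1.570796 − 1.570796 = 0.000000
ω = Δθ/dt = 0.000000/2.0 = 0.0000
ω = 0 → v = (Δx·cos θ + Δy·sin θ)/dt = -1.0000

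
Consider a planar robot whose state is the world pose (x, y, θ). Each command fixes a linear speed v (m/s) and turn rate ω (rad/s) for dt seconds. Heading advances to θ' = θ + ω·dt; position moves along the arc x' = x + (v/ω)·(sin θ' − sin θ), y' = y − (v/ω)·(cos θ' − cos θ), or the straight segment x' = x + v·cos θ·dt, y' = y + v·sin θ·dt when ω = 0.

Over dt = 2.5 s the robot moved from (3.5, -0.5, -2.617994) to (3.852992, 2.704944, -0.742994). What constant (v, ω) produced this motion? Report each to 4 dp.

v = -1.5000, ω = 0.7500

Δθ = -0.742994 − -2.617994 = 1.875000
ω = Δθ/dt = 1.875000/2.5 = 0.7500
R = −Δy/(cos θ' − cos θ) = -2.0000
v = R·ω = -2.0000·0.7500 = -1.5000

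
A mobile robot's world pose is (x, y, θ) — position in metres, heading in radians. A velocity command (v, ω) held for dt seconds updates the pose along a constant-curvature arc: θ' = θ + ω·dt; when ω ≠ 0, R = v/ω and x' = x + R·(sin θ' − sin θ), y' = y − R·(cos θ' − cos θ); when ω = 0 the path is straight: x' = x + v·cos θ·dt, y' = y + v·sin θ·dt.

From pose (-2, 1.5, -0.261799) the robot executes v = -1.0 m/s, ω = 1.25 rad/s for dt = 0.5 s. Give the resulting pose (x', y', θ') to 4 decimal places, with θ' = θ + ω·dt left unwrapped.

(-2.4913, 1.4751, 0.3632)

θ' = -0.2618 + 1.25·0.5 = 0.3632
R = v/ω = -1.0/1.25 = -0.8000
x' = -2 + -0.8000·(sin 0.3632 − sin -0.2618) = -2.4913
y' = 1.5 − -0.8000·(cos 0.3632 − cos -0.2618) = 1.4751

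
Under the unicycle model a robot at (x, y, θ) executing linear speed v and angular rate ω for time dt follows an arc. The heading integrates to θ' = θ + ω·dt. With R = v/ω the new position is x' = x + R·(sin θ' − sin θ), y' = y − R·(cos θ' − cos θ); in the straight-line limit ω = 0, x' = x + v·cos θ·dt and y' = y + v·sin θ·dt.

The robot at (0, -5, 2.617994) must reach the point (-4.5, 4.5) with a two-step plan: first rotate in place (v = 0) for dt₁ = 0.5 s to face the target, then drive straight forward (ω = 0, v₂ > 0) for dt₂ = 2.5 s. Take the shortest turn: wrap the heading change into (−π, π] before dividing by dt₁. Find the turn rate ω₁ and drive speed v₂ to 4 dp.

ω₁ = -1.2096, v₂ = 4.2048

heading to target = atan2(4.5−-5, -4.5−0) = 2.0132
Δθ = wrap(2.0132 − 2.6180) = -0.6048; ω₁ = Δθ/dt₁ = -1.2096
distance = √((-4.5−0)² + (4.5−-5)²) = 10.5119; v₂ = distance/dt₂ = 4.2048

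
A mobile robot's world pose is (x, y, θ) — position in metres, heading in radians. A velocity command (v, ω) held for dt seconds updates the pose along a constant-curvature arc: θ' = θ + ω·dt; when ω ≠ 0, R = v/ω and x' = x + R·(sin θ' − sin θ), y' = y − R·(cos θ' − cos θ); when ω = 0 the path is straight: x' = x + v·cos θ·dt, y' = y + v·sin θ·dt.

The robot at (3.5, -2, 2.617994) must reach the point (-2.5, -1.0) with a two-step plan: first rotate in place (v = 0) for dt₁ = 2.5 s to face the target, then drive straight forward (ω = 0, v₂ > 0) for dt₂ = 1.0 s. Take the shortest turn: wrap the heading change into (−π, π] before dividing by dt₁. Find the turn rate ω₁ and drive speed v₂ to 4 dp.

ω₁ = 0.1434, v₂ = 6.0828

heading to target = atan2(-1−-2, -2.5−3.5) = 2.9764
Δθ = wrap(2.9764 − 2.6180) = 0.3584; ω₁ = Δθ/dt₁ = 0.1434
distance = √((-2.5−3.5)² + (-1−-2)²) = 6.0828; v₂ = distance/dt₂ = 6.0828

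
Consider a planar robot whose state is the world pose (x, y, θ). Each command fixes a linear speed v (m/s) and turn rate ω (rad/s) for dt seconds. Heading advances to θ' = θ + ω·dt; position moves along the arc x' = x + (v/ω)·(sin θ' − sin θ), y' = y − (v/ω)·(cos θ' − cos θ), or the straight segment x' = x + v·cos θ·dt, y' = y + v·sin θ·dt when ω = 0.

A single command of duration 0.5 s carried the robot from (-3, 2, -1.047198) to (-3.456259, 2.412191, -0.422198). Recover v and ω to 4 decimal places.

v = -1.2500, ω = 1.2500

Δθ = -0.422198 − -1.047198 = 0.625000
ω = Δθ/dt = 0.625000/0.5 = 1.2500
R = Δx/(sin θ' − sin θ) = -1.0000
v = R·ω = -1.0000·1.2500 = -1.2500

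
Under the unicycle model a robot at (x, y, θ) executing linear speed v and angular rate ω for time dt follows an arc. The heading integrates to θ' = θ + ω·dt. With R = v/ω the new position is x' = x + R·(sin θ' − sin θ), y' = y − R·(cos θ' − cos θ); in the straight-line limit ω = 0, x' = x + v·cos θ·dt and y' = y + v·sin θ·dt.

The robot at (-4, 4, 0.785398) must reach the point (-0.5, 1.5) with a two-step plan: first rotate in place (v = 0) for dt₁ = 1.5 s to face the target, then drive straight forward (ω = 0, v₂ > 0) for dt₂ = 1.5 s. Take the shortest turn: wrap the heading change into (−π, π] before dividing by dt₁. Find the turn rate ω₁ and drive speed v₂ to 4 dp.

ω₁ = -0.9371, v₂ = 2.8674

heading to target = atan2(1.5−4, -0.5−-4) = -0.6202
Δθ = wrap(-0.6202 − 0.7854) = -1.4056; ω₁ = Δθ/dt₁ = -0.9371
distance = √((-0.5−-4)² + (1.5−4)²) = 4.3012; v₂ = distance/dt₂ = 2.8674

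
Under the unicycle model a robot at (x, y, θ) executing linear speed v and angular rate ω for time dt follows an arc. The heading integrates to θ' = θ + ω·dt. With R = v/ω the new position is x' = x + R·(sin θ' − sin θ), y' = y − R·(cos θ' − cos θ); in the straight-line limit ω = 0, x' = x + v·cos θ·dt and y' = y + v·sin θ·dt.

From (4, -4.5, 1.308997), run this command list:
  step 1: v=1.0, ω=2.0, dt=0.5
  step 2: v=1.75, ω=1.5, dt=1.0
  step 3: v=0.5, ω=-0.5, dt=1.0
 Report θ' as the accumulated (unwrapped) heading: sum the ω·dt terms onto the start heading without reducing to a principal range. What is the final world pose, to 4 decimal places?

(1.8495, -4.1035, 3.3090)

step 1: θ'=2.3090 (R=0.5000) → pose (3.8869, -4.0341, 2.3090)
step 2: θ'=3.8090 (R=1.1667) → pose (2.3018, -3.9029, 3.8090)
step 3: θ'=3.3090 (R=-1.0000) → pose (1.8495, -4.1035, 3.3090)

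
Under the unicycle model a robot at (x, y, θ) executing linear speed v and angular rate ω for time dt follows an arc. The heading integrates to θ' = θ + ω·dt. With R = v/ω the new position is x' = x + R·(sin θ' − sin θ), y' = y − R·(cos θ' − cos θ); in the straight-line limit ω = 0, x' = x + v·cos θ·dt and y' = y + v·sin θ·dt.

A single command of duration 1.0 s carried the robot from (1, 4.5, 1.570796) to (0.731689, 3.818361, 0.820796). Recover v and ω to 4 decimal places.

Δθ = 0.820796 − 1.570796 = -0.750000
ω = Δθ/dt = -0.750000/1.0 = -0.7500
R = −Δy/(cos θ' − cos θ) = 1.0000
v = R·ω = 1.0000·-0.7500 = -0.7500

v = -0.7500, ω = -0.7500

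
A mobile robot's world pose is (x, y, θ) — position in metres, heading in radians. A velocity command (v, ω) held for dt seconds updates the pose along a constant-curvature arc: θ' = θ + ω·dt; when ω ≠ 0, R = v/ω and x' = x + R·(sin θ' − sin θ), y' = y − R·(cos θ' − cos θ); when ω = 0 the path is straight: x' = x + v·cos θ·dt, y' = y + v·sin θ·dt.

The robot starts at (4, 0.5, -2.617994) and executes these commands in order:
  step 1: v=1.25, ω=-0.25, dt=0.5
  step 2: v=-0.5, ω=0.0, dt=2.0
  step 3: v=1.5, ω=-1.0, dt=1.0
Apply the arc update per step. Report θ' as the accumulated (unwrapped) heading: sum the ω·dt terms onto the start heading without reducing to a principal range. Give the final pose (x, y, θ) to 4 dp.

step 1: θ'=-2.7430 (R=-5.0000) → pose (3.4406, 0.2221, -2.7430)
step 2: θ'=-2.7430 (straight) → pose (4.3622, 0.6102, -2.7430)
step 3: θ'=-3.7430 (R=-1.5000) → pose (2.9314, 0.7558, -3.7430)

(2.9314, 0.7558, -3.7430)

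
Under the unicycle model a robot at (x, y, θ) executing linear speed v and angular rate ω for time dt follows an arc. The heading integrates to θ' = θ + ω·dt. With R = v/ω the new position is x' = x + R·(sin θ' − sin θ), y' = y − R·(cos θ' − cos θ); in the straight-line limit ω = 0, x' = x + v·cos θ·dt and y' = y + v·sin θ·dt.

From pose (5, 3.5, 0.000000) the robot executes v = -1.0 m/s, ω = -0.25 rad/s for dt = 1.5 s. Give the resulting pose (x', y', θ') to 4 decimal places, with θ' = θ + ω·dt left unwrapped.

θ' = 0.0000 + -0.25·1.5 = -0.3750
R = v/ω = -1.0/-0.25 = 4.0000
x' = 5 + 4.0000·(sin -0.3750 − sin 0.0000) = 3.5349
y' = 3.5 − 4.0000·(cos -0.3750 − cos 0.0000) = 3.7780

(3.5349, 3.7780, -0.3750)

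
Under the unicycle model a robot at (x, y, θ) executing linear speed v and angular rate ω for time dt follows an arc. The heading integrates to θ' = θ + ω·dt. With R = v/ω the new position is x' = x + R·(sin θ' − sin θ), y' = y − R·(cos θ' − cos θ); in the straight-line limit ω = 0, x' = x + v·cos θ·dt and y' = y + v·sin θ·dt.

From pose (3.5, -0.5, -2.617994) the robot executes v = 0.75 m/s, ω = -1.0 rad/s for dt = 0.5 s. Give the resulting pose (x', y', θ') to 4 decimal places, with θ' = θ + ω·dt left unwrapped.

θ' = -2.6180 + -1.0·0.5 = -3.1180
R = v/ω = 0.75/-1.0 = -0.7500
x' = 3.5 + -0.7500·(sin -3.1180 − sin -2.6180) = 3.1427
y' = -0.5 − -0.7500·(cos -3.1180 − cos -2.6180) = -0.6003

(3.1427, -0.6003, -3.1180)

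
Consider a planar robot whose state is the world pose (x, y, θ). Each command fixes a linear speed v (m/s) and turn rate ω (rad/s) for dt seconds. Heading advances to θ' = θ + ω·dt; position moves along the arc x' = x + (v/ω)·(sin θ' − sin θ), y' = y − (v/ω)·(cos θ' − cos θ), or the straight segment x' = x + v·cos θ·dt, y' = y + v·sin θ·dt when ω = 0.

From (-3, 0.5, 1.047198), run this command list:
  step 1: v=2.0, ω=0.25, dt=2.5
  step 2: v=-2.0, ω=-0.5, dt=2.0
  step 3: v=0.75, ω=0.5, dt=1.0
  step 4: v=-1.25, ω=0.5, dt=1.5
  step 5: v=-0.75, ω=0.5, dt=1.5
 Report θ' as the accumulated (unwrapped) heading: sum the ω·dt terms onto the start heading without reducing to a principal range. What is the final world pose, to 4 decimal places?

step 1: θ'=1.6722 (R=8.0000) → pose (-1.9693, 5.3098, 1.6722)
step 2: θ'=0.6722 (R=4.0000) → pose (-3.4579, 1.7751, 0.6722)
step 3: θ'=1.1722 (R=1.5000) → pose (-3.0096, 2.3666, 1.1722)
step 4: θ'=1.9222 (R=-2.5000) → pose (-3.0528, 0.5357, 1.9222)
step 5: θ'=2.6722 (R=-1.5000) → pose (-2.3230, -0.2857, 2.6722)

(-2.3230, -0.2857, 2.6722)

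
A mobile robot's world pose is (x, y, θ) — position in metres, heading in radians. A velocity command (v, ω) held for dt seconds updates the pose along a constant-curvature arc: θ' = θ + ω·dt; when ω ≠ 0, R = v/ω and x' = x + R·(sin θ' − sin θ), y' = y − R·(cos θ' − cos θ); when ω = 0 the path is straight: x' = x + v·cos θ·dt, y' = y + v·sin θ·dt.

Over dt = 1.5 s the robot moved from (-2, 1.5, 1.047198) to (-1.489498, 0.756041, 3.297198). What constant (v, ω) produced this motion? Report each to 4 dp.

Δθ = 3.297198 − 1.047198 = 2.250000
ω = Δθ/dt = 2.250000/1.5 = 1.5000
R = −Δy/(cos θ' − cos θ) = -0.5000
v = R·ω = -0.5000·1.5000 = -0.7500

v = -0.7500, ω = 1.5000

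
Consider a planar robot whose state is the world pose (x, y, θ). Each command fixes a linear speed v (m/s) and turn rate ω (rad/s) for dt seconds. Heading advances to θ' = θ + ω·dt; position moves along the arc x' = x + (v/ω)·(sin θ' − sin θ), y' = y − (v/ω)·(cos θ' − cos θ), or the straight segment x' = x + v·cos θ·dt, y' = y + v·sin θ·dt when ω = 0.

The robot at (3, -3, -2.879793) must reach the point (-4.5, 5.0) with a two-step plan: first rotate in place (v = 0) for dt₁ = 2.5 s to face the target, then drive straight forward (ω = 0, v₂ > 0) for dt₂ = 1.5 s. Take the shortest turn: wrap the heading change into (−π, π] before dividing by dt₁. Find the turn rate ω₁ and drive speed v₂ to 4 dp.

ω₁ = -0.4318, v₂ = 7.3106

heading to target = atan2(5−-3, -4.5−3) = 2.3239
Δθ = wrap(2.3239 − -2.8798) = -1.0794; ω₁ = Δθ/dt₁ = -0.4318
distance = √((-4.5−3)² + (5−-3)²) = 10.9659; v₂ = distance/dt₂ = 7.3106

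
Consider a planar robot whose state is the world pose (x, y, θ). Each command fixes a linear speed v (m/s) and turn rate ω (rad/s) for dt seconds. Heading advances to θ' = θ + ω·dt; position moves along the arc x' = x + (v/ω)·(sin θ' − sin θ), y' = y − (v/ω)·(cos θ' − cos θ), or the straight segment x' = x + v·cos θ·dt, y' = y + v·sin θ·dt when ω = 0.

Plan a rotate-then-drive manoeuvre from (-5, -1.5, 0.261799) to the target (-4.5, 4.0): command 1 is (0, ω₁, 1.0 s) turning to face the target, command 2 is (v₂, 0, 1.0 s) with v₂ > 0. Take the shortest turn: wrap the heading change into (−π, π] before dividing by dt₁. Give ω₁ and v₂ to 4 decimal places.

ω₁ = 1.2183, v₂ = 5.5227

heading to target = atan2(4−-1.5, -4.5−-5) = 1.4801
Δθ = wrap(1.4801 − 0.2618) = 1.2183; ω₁ = Δθ/dt₁ = 1.2183
distance = √((-4.5−-5)² + (4−-1.5)²) = 5.5227; v₂ = distance/dt₂ = 5.5227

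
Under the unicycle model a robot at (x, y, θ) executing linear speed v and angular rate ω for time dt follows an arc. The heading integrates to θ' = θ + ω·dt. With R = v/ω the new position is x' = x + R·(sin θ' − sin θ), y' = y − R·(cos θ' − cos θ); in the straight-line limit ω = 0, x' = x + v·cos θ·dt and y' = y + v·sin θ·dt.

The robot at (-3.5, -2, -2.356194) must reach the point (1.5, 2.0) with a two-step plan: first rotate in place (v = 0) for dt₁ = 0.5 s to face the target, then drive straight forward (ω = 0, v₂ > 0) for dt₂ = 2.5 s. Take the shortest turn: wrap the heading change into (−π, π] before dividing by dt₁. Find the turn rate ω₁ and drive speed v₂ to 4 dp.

ω₁ = 6.0619, v₂ = 2.5612

heading to target = atan2(2−-2, 1.5−-3.5) = 0.6747
Δθ = wrap(0.6747 − -2.3562) = 3.0309; ω₁ = Δθ/dt₁ = 6.0619
distance = √((1.5−-3.5)² + (2−-2)²) = 6.4031; v₂ = distance/dt₂ = 2.5612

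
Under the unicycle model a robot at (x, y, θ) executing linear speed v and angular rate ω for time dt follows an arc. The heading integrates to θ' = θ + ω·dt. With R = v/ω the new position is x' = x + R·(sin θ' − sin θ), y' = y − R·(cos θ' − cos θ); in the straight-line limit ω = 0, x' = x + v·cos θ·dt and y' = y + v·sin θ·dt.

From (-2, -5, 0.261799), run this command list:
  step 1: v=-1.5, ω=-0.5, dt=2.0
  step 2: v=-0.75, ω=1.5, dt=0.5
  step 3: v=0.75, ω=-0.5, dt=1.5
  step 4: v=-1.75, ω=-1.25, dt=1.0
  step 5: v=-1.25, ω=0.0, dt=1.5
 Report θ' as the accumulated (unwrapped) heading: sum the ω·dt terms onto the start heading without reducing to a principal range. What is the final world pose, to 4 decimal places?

(-3.6881, -1.2644, -1.9882)

step 1: θ'=-0.7382 (R=3.0000) → pose (-4.7953, -4.3213, -0.7382)
step 2: θ'=0.0118 (R=-0.5000) → pose (-5.1377, -4.1911, 0.0118)
step 3: θ'=-0.7382 (R=-1.5000) → pose (-4.1106, -4.5815, -0.7382)
step 4: θ'=-1.9882 (R=1.4000) → pose (-4.4482, -2.9784, -1.9882)
step 5: θ'=-1.9882 (straight) → pose (-3.6881, -1.2644, -1.9882)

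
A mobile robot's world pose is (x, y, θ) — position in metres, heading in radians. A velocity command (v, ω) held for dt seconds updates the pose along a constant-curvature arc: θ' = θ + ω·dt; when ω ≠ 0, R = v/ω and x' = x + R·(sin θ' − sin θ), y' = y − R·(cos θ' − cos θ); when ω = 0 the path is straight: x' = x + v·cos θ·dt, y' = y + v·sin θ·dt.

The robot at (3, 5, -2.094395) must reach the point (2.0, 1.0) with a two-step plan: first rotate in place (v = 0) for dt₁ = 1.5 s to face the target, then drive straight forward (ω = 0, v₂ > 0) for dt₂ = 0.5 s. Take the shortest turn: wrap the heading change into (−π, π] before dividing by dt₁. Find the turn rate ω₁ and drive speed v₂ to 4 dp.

heading to target = atan2(1−5, 2−3) = -1.8158
Δθ = wrap(-1.8158 − -2.0944) = 0.2786; ω₁ = Δθ/dt₁ = 0.1857
distance = √((2−3)² + (1−5)²) = 4.1231; v₂ = distance/dt₂ = 8.2462

ω₁ = 0.1857, v₂ = 8.2462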